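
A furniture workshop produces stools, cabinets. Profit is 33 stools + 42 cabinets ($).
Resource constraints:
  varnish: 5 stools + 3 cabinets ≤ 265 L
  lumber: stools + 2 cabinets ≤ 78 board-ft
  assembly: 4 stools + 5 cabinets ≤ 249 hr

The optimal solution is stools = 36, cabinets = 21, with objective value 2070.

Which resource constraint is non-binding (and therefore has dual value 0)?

varnish

varnish: 243/265 (slack 22)
lumber: 78/78 (binding)
assembly: 249/249 (binding)
By complementary slackness, a constraint with positive slack has shadow price 0 → varnish.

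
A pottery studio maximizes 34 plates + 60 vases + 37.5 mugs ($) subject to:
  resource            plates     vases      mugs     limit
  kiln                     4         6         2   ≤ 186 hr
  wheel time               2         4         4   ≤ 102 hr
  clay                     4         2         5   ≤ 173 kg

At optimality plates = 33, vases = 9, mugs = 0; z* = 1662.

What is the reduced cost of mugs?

Check each constraint at x*: kiln 186/186 (tight); wheel time 102/102 (tight); clay 150/173 (slack 23).
Slack constraints have shadow price 0 (complementary slackness).
Dual feasibility on the basic columns requires 4·y_kiln + 2·y_wheel time = 34, 6·y_kiln + 4·y_wheel time = 60.
Solving: y_kiln = 4, y_wheel time = 9.
Reduced cost of mugs: c₃ − yᵀa₃ = 37.5 − (4·2 + 9·4) = 37.5 − 44 = -6.5.

-6.5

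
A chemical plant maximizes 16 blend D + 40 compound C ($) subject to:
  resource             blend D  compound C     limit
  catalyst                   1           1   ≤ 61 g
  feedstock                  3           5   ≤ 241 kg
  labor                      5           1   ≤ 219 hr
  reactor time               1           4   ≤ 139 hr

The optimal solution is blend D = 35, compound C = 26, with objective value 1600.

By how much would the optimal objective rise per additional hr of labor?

Binding: catalyst and reactor time. Non-binding: feedstock (6 unused), labor (18 unused).
By complementary slackness, y = 0 for the non-binding constraints.
Dual feasibility on the basic columns requires 1·y_catalyst + 1·y_reactor time = 16, 1·y_catalyst + 4·y_reactor time = 40.
Solving: y_catalyst = 8, y_reactor time = 8.
Shadow price of labor = 0.

0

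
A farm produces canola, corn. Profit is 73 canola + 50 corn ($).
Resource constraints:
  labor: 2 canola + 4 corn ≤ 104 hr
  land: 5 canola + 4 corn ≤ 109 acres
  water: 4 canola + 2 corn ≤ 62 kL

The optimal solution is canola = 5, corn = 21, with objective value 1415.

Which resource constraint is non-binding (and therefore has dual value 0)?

labor

labor: 94/104 (slack 10)
land: 109/109 (binding)
water: 62/62 (binding)
By complementary slackness, a constraint with positive slack has shadow price 0 → labor.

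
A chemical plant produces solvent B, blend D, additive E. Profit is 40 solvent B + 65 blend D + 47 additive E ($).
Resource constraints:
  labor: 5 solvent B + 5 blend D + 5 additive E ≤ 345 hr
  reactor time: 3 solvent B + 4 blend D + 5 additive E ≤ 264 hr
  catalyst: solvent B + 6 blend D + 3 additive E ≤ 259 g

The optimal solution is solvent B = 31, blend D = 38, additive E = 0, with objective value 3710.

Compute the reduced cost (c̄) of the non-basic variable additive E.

-3

Binding: labor and catalyst. Non-binding: reactor time (19 unused).
Slack constraints have shadow price 0 (complementary slackness).
The binding rows give the dual system: 5·y_labor + 1·y_catalyst = 40 and 5·y_labor + 6·y_catalyst = 65.
Solving: y_labor = 7, y_catalyst = 5.
Reduced cost of additive E: c₃ − yᵀa₃ = 47 − (7·5 + 5·3) = 47 − 50 = -3.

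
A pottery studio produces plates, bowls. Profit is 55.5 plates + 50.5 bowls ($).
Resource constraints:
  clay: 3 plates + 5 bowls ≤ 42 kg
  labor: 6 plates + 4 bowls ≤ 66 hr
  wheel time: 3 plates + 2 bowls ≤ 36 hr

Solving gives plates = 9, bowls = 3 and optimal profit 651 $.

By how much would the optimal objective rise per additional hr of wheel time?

Check each constraint at x*: clay 42/42 (tight); labor 66/66 (tight); wheel time 33/36 (slack 3).
Slack constraints have shadow price 0 (complementary slackness).
Dual feasibility on the basic columns requires 3·y_clay + 6·y_labor = 55.5, 5·y_clay + 4·y_labor = 50.5.
This yields shadow prices y_clay = 4.5, y_labor = 7.
Shadow price of wheel time = 0.

0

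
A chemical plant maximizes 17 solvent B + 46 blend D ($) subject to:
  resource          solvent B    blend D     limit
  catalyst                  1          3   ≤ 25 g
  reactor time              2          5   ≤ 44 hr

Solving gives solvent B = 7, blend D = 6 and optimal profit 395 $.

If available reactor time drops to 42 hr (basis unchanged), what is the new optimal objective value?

Both catalyst and reactor time are binding at x*.
From A_Bᵀ y = c: 1·y_catalyst + 2·y_reactor time = 17; 3·y_catalyst + 5·y_reactor time = 46.
This yields shadow prices y_catalyst = 7, y_reactor time = 5.
Δz = y_reactor time·Δb = 5 × (-2) = -10, so new z* = 395 − 10 = 385.

385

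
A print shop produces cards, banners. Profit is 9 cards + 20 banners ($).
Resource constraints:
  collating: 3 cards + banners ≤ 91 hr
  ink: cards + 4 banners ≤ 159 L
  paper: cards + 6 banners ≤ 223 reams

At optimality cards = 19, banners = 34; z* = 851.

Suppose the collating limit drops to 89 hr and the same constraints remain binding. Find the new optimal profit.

847

Binding: collating and paper. Non-binding: ink (4 unused).
By complementary slackness, y = 0 for the non-binding constraint.
The binding rows give the dual system: 3·y_collating + 1·y_paper = 9 and 1·y_collating + 6·y_paper = 20.
Solving: y_collating = 2, y_paper = 3.
Δz = y_collating·Δb = 2 × (-2) = -4, so new z* = 851 − 4 = 847.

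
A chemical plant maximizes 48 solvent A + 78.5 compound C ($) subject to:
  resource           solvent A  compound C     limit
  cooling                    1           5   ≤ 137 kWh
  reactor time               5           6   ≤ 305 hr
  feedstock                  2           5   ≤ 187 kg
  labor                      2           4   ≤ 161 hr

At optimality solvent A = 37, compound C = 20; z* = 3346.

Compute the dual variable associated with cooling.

5.5

Binding: cooling and reactor time. Non-binding: feedstock (13 unused), labor (7 unused).
Since feedstock, labor are not tight, their duals are 0.
The binding rows give the dual system: 1·y_cooling + 5·y_reactor time = 48 and 5·y_cooling + 6·y_reactor time = 78.5.
This yields shadow prices y_cooling = 5.5, y_reactor time = 8.5.
Shadow price of cooling = 5.5.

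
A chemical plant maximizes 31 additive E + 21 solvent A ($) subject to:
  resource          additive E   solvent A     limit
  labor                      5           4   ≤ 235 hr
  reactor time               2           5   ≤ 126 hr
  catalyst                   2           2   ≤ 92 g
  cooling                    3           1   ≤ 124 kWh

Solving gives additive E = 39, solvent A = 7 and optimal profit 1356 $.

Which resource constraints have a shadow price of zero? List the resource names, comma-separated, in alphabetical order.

labor, reactor time

labor: 223/235 (slack 12)
reactor time: 113/126 (slack 13)
catalyst: 92/92 (binding)
cooling: 124/124 (binding)
By complementary slackness, a constraint with positive slack has shadow price 0 → labor, reactor time.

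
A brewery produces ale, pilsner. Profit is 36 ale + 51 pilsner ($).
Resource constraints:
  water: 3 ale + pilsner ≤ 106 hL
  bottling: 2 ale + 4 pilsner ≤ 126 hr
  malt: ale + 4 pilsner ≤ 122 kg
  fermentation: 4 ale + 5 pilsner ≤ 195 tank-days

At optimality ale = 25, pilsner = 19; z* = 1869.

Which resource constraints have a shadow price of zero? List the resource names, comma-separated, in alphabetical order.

malt, water

water: 94/106 (slack 12)
bottling: 126/126 (binding)
malt: 101/122 (slack 21)
fermentation: 195/195 (binding)
By complementary slackness, a constraint with positive slack has shadow price 0 → malt, water.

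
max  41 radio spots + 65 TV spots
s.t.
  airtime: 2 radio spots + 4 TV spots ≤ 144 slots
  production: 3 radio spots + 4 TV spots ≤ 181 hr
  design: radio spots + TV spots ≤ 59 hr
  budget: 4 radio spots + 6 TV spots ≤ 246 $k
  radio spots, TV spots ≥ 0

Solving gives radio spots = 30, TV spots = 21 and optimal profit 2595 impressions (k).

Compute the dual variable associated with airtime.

3.5

Binding: airtime and budget. Non-binding: production (7 unused), design (8 unused).
Slack constraints have shadow price 0 (complementary slackness).
From A_Bᵀ y = c: 2·y_airtime + 4·y_budget = 41; 4·y_airtime + 6·y_budget = 65.
→ y_airtime = 3.5 and y_budget = 8.5.
Shadow price of airtime = 3.5.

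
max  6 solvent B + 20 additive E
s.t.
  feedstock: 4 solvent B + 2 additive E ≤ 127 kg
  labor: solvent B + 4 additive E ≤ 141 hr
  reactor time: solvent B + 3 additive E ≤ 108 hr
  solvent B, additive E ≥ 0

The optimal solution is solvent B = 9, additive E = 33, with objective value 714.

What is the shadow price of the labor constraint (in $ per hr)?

2

At the optimum: feedstock uses 102 of 127 (slack = 25); labor uses 141 of 141 (binding); reactor time uses 108 of 108 (binding).
By complementary slackness, y = 0 for the non-binding constraint.
From A_Bᵀ y = c: 1·y_labor + 1·y_reactor time = 6; 4·y_labor + 3·y_reactor time = 20.
Solving: y_labor = 2, y_reactor time = 4.
Shadow price of labor = 2.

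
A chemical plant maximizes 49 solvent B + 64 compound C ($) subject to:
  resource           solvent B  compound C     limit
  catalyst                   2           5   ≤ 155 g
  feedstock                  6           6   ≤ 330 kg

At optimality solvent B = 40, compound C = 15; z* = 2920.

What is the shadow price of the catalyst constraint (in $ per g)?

5

Both catalyst and feedstock are binding at x*.
Dual feasibility on the basic columns requires 2·y_catalyst + 6·y_feedstock = 49, 5·y_catalyst + 6·y_feedstock = 64.
Solving: y_catalyst = 5, y_feedstock = 6.5.
Shadow price of catalyst = 5.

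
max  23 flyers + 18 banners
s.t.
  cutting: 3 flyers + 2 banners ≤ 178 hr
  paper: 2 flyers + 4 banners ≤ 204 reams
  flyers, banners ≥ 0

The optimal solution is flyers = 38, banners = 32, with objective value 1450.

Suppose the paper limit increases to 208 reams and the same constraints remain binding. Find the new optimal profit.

1454

Check each constraint at x*: cutting 178/178 (tight); paper 204/204 (tight).
The binding rows give the dual system: 3·y_cutting + 2·y_paper = 23 and 2·y_cutting + 4·y_paper = 18.
This yields shadow prices y_cutting = 7, y_paper = 1.
Δz = y_paper·Δb = 1 × (4) = 4, so new z* = 1450 + 4 = 1454.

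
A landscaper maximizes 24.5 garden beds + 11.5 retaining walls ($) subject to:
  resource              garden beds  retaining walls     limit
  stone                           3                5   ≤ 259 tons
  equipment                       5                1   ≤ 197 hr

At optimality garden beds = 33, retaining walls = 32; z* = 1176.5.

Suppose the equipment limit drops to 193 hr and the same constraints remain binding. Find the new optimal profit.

1160.5

Both stone and equipment are binding at x*.
Dual feasibility on the basic columns requires 3·y_stone + 5·y_equipment = 24.5, 5·y_stone + 1·y_equipment = 11.5.
This yields shadow prices y_stone = 1.5, y_equipment = 4.
Δz = y_equipment·Δb = 4 × (-4) = -16, so new z* = 1176.5 − 16 = 1160.5.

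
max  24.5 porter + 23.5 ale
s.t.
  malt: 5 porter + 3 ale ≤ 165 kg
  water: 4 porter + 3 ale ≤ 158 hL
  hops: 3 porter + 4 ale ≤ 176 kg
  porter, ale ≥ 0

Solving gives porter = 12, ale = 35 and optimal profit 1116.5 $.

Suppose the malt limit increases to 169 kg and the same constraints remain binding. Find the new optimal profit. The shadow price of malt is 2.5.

1126.5

Δb = 4, so new z* = 1116.5 + (2.5)·(4) = 1116.5 + 10 = 1126.5.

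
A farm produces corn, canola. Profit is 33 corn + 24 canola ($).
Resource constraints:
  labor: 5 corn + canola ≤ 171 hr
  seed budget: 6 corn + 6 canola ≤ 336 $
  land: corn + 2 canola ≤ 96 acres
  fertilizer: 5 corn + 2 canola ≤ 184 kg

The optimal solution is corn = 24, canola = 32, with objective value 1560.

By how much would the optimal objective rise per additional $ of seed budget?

Binding: seed budget and fertilizer. Non-binding: labor (19 unused), land (8 unused).
By complementary slackness, y = 0 for the non-binding constraints.
The binding rows give the dual system: 6·y_seed budget + 5·y_fertilizer = 33 and 6·y_seed budget + 2·y_fertilizer = 24.
This yields shadow prices y_seed budget = 3, y_fertilizer = 3.
Shadow price of seed budget = 3.

3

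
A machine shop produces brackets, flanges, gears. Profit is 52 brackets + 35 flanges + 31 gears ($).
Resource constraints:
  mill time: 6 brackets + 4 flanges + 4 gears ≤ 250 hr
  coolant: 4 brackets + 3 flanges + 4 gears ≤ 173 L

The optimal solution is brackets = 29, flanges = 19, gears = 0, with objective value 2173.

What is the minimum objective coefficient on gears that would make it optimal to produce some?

At the optimum: mill time uses 250 of 250 (binding); coolant uses 173 of 173 (binding).
The binding rows give the dual system: 6·y_mill time + 4·y_coolant = 52 and 4·y_mill time + 3·y_coolant = 35.
Solving: y_mill time = 8, y_coolant = 1.
gears enters the basis when its profit ≥ yᵀa₃ = 8·4 + 1·4 = 36.

36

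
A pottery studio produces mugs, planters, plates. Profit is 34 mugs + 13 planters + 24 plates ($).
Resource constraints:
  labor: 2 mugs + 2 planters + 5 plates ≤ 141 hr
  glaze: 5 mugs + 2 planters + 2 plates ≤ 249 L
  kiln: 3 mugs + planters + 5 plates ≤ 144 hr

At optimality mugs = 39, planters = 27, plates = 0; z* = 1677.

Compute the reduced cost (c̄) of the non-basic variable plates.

At the optimum: labor uses 132 of 141 (slack = 9); glaze uses 249 of 249 (binding); kiln uses 144 of 144 (binding).
Since labor is not tight, its dual is 0.
From A_Bᵀ y = c: 5·y_glaze + 3·y_kiln = 34; 2·y_glaze + 1·y_kiln = 13.
Solving: y_glaze = 5, y_kiln = 3.
Reduced cost of plates: c₃ − yᵀa₃ = 24 − (5·2 + 3·5) = 24 − 25 = -1.

-1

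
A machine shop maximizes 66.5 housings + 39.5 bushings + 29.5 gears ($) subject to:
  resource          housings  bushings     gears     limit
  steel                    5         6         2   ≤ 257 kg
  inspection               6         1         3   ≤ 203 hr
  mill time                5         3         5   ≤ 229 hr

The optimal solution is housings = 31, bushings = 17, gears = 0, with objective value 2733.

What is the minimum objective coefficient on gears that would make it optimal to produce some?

30.5

Check each constraint at x*: steel 257/257 (tight); inspection 203/203 (tight); mill time 206/229 (slack 23).
By complementary slackness, y = 0 for the non-binding constraint.
From A_Bᵀ y = c: 5·y_steel + 6·y_inspection = 66.5; 6·y_steel + 1·y_inspection = 39.5.
→ y_steel = 5.5 and y_inspection = 6.5.
gears enters the basis when its profit ≥ yᵀa₃ = 5.5·2 + 6.5·3 = 30.5.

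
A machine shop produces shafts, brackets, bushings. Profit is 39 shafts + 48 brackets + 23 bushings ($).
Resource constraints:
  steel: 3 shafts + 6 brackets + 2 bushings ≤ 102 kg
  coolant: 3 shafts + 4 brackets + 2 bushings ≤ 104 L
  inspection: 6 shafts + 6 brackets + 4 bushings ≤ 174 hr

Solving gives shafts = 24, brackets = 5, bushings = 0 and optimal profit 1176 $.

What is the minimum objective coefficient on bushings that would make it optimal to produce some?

At the optimum: steel uses 102 of 102 (binding); coolant uses 92 of 104 (slack = 12); inspection uses 174 of 174 (binding).
Slack constraints have shadow price 0 (complementary slackness).
Dual feasibility on the basic columns requires 3·y_steel + 6·y_inspection = 39, 6·y_steel + 6·y_inspection = 48.
→ y_steel = 3 and y_inspection = 5.
bushings enters the basis when its profit ≥ yᵀa₃ = 3·2 + 5·4 = 26.

26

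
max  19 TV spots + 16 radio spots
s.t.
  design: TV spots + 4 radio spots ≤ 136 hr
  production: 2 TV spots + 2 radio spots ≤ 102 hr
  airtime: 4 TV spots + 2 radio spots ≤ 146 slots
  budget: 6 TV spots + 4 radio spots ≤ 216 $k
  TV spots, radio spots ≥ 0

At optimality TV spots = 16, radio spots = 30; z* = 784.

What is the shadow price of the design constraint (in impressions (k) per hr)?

1

At the optimum: design uses 136 of 136 (binding); production uses 92 of 102 (slack = 10); airtime uses 124 of 146 (slack = 22); budget uses 216 of 216 (binding).
Since production, airtime are not tight, their duals are 0.
Dual feasibility on the basic columns requires 1·y_design + 6·y_budget = 19, 4·y_design + 4·y_budget = 16.
Solving: y_design = 1, y_budget = 3.
Shadow price of design = 1.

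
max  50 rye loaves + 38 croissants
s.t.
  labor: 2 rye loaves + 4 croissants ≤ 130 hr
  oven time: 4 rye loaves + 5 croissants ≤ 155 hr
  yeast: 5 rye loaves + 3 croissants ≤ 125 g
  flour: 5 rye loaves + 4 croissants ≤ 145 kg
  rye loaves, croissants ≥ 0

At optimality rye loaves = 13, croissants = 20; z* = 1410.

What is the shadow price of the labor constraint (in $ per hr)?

0

Binding: yeast and flour. Non-binding: labor (24 unused), oven time (3 unused).
Since labor, oven time are not tight, their duals are 0.
From A_Bᵀ y = c: 5·y_yeast + 5·y_flour = 50; 3·y_yeast + 4·y_flour = 38.
→ y_yeast = 2 and y_flour = 8.
Shadow price of labor = 0.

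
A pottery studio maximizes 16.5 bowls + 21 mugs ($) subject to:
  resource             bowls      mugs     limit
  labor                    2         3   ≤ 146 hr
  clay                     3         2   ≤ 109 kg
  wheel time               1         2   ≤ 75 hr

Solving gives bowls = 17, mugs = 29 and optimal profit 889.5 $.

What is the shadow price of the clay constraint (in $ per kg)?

At the optimum: labor uses 121 of 146 (slack = 25); clay uses 109 of 109 (binding); wheel time uses 75 of 75 (binding).
By complementary slackness, y = 0 for the non-binding constraint.
From A_Bᵀ y = c: 3·y_clay + 1·y_wheel time = 16.5; 2·y_clay + 2·y_wheel time = 21.
→ y_clay = 3 and y_wheel time = 7.5.
Shadow price of clay = 3.

3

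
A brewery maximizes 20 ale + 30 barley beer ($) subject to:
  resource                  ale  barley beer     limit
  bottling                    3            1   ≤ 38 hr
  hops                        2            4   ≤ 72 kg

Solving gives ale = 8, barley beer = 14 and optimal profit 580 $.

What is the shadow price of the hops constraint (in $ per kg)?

At the optimum: bottling uses 38 of 38 (binding); hops uses 72 of 72 (binding).
The binding rows give the dual system: 3·y_bottling + 2·y_hops = 20 and 1·y_bottling + 4·y_hops = 30.
This yields shadow prices y_bottling = 2, y_hops = 7.
Shadow price of hops = 7.

7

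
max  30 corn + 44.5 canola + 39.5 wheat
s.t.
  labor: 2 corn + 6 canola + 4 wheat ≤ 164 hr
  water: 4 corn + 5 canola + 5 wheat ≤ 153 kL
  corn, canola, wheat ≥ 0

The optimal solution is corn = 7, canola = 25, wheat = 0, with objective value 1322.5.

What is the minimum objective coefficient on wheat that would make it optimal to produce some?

Check each constraint at x*: labor 164/164 (tight); water 153/153 (tight).
The binding rows give the dual system: 2·y_labor + 4·y_water = 30 and 6·y_labor + 5·y_water = 44.5.
Solving: y_labor = 2, y_water = 6.5.
wheat enters the basis when its profit ≥ yᵀa₃ = 2·4 + 6.5·5 = 40.5.

40.5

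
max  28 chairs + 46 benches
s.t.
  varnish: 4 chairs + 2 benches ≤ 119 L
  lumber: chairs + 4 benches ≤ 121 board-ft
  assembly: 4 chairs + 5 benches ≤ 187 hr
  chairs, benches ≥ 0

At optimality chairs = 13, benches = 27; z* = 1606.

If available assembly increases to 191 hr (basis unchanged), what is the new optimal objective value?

At the optimum: varnish uses 106 of 119 (slack = 13); lumber uses 121 of 121 (binding); assembly uses 187 of 187 (binding).
Slack constraints have shadow price 0 (complementary slackness).
From A_Bᵀ y = c: 1·y_lumber + 4·y_assembly = 28; 4·y_lumber + 5·y_assembly = 46.
→ y_lumber = 4 and y_assembly = 6.
Δz = y_assembly·Δb = 6 × (4) = 24, so new z* = 1606 + 24 = 1630.

1630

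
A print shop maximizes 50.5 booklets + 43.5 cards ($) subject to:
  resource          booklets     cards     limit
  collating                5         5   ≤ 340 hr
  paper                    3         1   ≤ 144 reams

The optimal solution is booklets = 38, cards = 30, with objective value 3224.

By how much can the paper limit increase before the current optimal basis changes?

60

Binding constraints: collating, paper. The basis is B = [[5,5],[3,1]] with det -10.
Per unit increase in paper, x* moves by d = (0.5, -0.5).
The basis stays optimal until cards reaches 0; allowable increase = 60 reams.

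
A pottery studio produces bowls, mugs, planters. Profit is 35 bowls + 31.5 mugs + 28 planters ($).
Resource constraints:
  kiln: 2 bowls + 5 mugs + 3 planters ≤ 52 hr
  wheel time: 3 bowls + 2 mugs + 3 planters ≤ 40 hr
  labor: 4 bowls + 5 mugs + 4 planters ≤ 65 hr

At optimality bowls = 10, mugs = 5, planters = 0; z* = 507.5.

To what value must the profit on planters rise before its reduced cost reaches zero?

Check each constraint at x*: kiln 45/52 (slack 7); wheel time 40/40 (tight); labor 65/65 (tight).
By complementary slackness, y = 0 for the non-binding constraint.
Dual feasibility on the basic columns requires 3·y_wheel time + 4·y_labor = 35, 2·y_wheel time + 5·y_labor = 31.5.
Solving: y_wheel time = 7, y_labor = 3.5.
planters enters the basis when its profit ≥ yᵀa₃ = 7·3 + 3.5·4 = 35.

35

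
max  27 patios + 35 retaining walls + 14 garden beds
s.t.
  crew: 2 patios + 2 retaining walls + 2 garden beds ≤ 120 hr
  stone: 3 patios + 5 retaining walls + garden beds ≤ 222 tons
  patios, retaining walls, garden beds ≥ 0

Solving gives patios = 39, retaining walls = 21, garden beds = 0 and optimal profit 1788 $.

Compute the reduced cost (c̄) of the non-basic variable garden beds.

Check each constraint at x*: crew 120/120 (tight); stone 222/222 (tight).
The binding rows give the dual system: 2·y_crew + 3·y_stone = 27 and 2·y_crew + 5·y_stone = 35.
This yields shadow prices y_crew = 7.5, y_stone = 4.
Reduced cost of garden beds: c₃ − yᵀa₃ = 14 − (7.5·2 + 4·1) = 14 − 19 = -5.

-5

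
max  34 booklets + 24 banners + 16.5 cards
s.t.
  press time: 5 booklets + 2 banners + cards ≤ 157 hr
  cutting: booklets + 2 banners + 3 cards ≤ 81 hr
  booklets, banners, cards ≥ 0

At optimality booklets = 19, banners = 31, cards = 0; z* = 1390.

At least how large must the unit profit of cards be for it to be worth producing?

25

Both press time and cutting are binding at x*.
From A_Bᵀ y = c: 5·y_press time + 1·y_cutting = 34; 2·y_press time + 2·y_cutting = 24.
This yields shadow prices y_press time = 5.5, y_cutting = 6.5.
cards enters the basis when its profit ≥ yᵀa₃ = 5.5·1 + 6.5·3 = 25.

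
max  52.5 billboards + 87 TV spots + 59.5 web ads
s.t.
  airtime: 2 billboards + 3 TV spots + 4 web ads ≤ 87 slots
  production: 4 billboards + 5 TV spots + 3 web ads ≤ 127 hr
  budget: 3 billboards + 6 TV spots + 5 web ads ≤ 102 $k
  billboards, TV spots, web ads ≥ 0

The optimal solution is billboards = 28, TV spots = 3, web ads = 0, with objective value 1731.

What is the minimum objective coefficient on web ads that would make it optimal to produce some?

65.5

Check each constraint at x*: airtime 65/87 (slack 22); production 127/127 (tight); budget 102/102 (tight).
Since airtime is not tight, its dual is 0.
From A_Bᵀ y = c: 4·y_production + 3·y_budget = 52.5; 5·y_production + 6·y_budget = 87.
→ y_production = 6 and y_budget = 9.5.
web ads enters the basis when its profit ≥ yᵀa₃ = 6·3 + 9.5·5 = 65.5.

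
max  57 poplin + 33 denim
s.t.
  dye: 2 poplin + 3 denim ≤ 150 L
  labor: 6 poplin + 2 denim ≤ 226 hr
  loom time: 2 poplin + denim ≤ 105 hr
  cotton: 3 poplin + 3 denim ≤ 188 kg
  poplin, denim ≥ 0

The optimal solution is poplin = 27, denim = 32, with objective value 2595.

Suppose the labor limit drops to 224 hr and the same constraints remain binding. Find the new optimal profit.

2580

Check each constraint at x*: dye 150/150 (tight); labor 226/226 (tight); loom time 86/105 (slack 19); cotton 177/188 (slack 11).
Slack constraints have shadow price 0 (complementary slackness).
Dual feasibility on the basic columns requires 2·y_dye + 6·y_labor = 57, 3·y_dye + 2·y_labor = 33.
→ y_dye = 6 and y_labor = 7.5.
Δz = y_labor·Δb = 7.5 × (-2) = -15, so new z* = 2595 − 15 = 2580.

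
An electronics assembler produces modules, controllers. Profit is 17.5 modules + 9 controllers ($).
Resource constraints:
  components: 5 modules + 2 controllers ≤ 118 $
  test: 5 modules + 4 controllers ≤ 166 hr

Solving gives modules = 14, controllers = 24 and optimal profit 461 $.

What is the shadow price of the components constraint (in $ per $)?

At the optimum: components uses 118 of 118 (binding); test uses 166 of 166 (binding).
From A_Bᵀ y = c: 5·y_components + 5·y_test = 17.5; 2·y_components + 4·y_test = 9.
Solving: y_components = 2.5, y_test = 1.
Shadow price of components = 2.5.

2.5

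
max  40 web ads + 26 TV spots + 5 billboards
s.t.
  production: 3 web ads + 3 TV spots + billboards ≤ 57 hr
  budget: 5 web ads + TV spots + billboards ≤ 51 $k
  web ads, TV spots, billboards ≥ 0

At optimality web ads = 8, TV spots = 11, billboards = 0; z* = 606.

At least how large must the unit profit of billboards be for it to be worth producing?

11

At the optimum: production uses 57 of 57 (binding); budget uses 51 of 51 (binding).
The binding rows give the dual system: 3·y_production + 5·y_budget = 40 and 3·y_production + 1·y_budget = 26.
→ y_production = 7.5 and y_budget = 3.5.
billboards enters the basis when its profit ≥ yᵀa₃ = 7.5·1 + 3.5·1 = 11.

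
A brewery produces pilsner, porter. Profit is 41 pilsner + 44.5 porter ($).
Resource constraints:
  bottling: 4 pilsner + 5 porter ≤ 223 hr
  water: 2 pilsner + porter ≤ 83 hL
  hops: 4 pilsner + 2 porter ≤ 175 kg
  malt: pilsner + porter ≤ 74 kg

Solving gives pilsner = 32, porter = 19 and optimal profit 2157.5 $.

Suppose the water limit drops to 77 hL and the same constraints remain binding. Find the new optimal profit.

2130.5

Binding: bottling and water. Non-binding: hops (9 unused), malt (23 unused).
Slack constraints have shadow price 0 (complementary slackness).
The binding rows give the dual system: 4·y_bottling + 2·y_water = 41 and 5·y_bottling + 1·y_water = 44.5.
This yields shadow prices y_bottling = 8, y_water = 4.5.
Δz = y_water·Δb = 4.5 × (-6) = -27, so new z* = 2157.5 − 27 = 2130.5.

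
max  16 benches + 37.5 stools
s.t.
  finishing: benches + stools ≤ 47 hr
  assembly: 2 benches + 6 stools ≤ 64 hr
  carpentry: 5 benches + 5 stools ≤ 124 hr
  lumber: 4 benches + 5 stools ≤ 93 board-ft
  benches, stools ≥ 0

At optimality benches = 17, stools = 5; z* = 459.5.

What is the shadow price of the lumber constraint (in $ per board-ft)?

Check each constraint at x*: finishing 22/47 (slack 25); assembly 64/64 (tight); carpentry 110/124 (slack 14); lumber 93/93 (tight).
Since finishing, carpentry are not tight, their duals are 0.
From A_Bᵀ y = c: 2·y_assembly + 4·y_lumber = 16; 6·y_assembly + 5·y_lumber = 37.5.
Solving: y_assembly = 5, y_lumber = 1.5.
Shadow price of lumber = 1.5.

1.5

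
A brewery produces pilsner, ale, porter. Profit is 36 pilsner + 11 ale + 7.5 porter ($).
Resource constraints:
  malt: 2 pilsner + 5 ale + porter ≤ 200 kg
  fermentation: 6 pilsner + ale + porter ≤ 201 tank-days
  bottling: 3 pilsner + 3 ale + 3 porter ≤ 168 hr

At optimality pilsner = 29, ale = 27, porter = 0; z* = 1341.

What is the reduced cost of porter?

-3.5

At the optimum: malt uses 193 of 200 (slack = 7); fermentation uses 201 of 201 (binding); bottling uses 168 of 168 (binding).
Since malt is not tight, its dual is 0.
From A_Bᵀ y = c: 6·y_fermentation + 3·y_bottling = 36; 1·y_fermentation + 3·y_bottling = 11.
Solving: y_fermentation = 5, y_bottling = 2.
Reduced cost of porter: c₃ − yᵀa₃ = 7.5 − (5·1 + 2·3) = 7.5 − 11 = -3.5.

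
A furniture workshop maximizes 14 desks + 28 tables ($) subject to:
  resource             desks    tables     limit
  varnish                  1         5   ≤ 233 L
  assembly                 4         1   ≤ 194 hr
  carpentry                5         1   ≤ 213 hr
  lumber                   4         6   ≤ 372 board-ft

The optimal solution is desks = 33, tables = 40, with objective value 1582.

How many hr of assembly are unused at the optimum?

assembly used = 4·33 + 1·40 = 172; slack = 194 − 172 = 22.

22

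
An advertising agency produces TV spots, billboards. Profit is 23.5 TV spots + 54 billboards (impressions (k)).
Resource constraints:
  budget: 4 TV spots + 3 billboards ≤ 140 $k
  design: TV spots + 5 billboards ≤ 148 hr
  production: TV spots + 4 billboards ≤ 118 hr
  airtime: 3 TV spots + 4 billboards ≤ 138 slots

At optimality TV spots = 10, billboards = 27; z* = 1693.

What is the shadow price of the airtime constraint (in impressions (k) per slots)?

5

Check each constraint at x*: budget 121/140 (slack 19); design 145/148 (slack 3); production 118/118 (tight); airtime 138/138 (tight).
Since budget, design are not tight, their duals are 0.
Dual feasibility on the basic columns requires 1·y_production + 3·y_airtime = 23.5, 4·y_production + 4·y_airtime = 54.
This yields shadow prices y_production = 8.5, y_airtime = 5.
Shadow price of airtime = 5.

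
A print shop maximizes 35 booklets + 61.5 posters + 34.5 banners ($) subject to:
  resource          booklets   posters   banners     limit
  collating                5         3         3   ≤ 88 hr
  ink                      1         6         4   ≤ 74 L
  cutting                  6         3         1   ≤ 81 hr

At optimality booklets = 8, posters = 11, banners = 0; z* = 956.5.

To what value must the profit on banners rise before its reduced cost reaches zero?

36.5

At the optimum: collating uses 73 of 88 (slack = 15); ink uses 74 of 74 (binding); cutting uses 81 of 81 (binding).
Since collating is not tight, its dual is 0.
Dual feasibility on the basic columns requires 1·y_ink + 6·y_cutting = 35, 6·y_ink + 3·y_cutting = 61.5.
Solving: y_ink = 8, y_cutting = 4.5.
banners enters the basis when its profit ≥ yᵀa₃ = 8·4 + 4.5·1 = 36.5.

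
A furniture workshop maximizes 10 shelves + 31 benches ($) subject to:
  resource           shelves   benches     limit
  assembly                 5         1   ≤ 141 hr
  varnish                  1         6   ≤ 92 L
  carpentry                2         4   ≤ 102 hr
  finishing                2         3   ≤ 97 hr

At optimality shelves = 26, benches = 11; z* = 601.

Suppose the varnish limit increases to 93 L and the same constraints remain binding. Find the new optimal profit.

Check each constraint at x*: assembly 141/141 (tight); varnish 92/92 (tight); carpentry 96/102 (slack 6); finishing 85/97 (slack 12).
By complementary slackness, y = 0 for the non-binding constraints.
The binding rows give the dual system: 5·y_assembly + 1·y_varnish = 10 and 1·y_assembly + 6·y_varnish = 31.
→ y_assembly = 1 and y_varnish = 5.
Δz = y_varnish·Δb = 5 × (1) = 5, so new z* = 601 + 5 = 606.

606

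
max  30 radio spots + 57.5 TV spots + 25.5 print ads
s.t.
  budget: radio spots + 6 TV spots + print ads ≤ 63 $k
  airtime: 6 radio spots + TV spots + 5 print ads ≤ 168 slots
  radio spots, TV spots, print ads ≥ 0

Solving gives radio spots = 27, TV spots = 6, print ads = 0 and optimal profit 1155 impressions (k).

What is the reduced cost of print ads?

-1

Both budget and airtime are binding at x*.
The binding rows give the dual system: 1·y_budget + 6·y_airtime = 30 and 6·y_budget + 1·y_airtime = 57.5.
This yields shadow prices y_budget = 9, y_airtime = 3.5.
Reduced cost of print ads: c₃ − yᵀa₃ = 25.5 − (9·1 + 3.5·5) = 25.5 − 26.5 = -1.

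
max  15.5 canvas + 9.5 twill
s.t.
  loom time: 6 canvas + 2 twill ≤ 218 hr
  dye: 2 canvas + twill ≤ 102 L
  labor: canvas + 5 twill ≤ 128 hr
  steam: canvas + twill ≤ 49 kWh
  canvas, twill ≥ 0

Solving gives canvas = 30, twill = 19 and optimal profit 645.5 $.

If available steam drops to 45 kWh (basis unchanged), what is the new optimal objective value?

Check each constraint at x*: loom time 218/218 (tight); dye 79/102 (slack 23); labor 125/128 (slack 3); steam 49/49 (tight).
Since dye, labor are not tight, their duals are 0.
The binding rows give the dual system: 6·y_loom time + 1·y_steam = 15.5 and 2·y_loom time + 1·y_steam = 9.5.
This yields shadow prices y_loom time = 1.5, y_steam = 6.5.
Δz = y_steam·Δb = 6.5 × (-4) = -26, so new z* = 645.5 − 26 = 619.5.

619.5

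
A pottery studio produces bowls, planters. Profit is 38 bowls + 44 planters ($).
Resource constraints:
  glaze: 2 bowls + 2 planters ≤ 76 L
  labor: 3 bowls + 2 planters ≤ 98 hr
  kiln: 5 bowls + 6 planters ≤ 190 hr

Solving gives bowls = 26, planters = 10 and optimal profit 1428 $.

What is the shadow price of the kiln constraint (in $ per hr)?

Check each constraint at x*: glaze 72/76 (slack 4); labor 98/98 (tight); kiln 190/190 (tight).
Slack constraints have shadow price 0 (complementary slackness).
Dual feasibility on the basic columns requires 3·y_labor + 5·y_kiln = 38, 2·y_labor + 6·y_kiln = 44.
This yields shadow prices y_labor = 1, y_kiln = 7.
Shadow price of kiln = 7.

7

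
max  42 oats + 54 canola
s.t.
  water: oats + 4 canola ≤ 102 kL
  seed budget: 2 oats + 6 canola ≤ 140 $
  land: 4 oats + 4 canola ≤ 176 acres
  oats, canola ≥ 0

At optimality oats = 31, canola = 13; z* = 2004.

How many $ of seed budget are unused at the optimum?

seed budget used = 2·31 + 6·13 = 140; slack = 140 − 140 = 0.

0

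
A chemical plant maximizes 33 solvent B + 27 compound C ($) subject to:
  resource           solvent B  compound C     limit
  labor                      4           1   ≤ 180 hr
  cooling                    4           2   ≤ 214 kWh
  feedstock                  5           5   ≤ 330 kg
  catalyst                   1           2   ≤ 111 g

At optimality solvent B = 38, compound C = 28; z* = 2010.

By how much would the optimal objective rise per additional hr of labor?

Check each constraint at x*: labor 180/180 (tight); cooling 208/214 (slack 6); feedstock 330/330 (tight); catalyst 94/111 (slack 17).
Slack constraints have shadow price 0 (complementary slackness).
From A_Bᵀ y = c: 4·y_labor + 5·y_feedstock = 33; 1·y_labor + 5·y_feedstock = 27.
→ y_labor = 2 and y_feedstock = 5.
Shadow price of labor = 2.

2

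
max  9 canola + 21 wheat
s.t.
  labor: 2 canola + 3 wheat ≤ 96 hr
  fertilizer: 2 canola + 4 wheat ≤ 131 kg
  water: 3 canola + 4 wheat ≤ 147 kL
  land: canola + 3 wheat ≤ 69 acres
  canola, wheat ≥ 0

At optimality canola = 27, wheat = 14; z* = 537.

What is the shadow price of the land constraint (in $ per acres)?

5

Binding: labor and land. Non-binding: fertilizer (21 unused), water (10 unused).
Slack constraints have shadow price 0 (complementary slackness).
From A_Bᵀ y = c: 2·y_labor + 1·y_land = 9; 3·y_labor + 3·y_land = 21.
→ y_labor = 2 and y_land = 5.
Shadow price of land = 5.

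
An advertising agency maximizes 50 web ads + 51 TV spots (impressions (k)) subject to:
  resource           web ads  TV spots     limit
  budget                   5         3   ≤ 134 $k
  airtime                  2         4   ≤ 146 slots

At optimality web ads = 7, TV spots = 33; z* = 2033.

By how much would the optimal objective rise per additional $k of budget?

Both budget and airtime are binding at x*.
Dual feasibility on the basic columns requires 5·y_budget + 2·y_airtime = 50, 3·y_budget + 4·y_airtime = 51.
→ y_budget = 7 and y_airtime = 7.5.
Shadow price of budget = 7.

7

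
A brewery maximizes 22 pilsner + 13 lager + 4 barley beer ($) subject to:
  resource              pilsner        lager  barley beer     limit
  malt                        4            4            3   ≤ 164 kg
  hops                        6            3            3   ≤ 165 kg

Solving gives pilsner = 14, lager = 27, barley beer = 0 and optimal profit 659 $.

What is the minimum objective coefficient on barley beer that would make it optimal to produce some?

At the optimum: malt uses 164 of 164 (binding); hops uses 165 of 165 (binding).
The binding rows give the dual system: 4·y_malt + 6·y_hops = 22 and 4·y_malt + 3·y_hops = 13.
→ y_malt = 1 and y_hops = 3.
barley beer enters the basis when its profit ≥ yᵀa₃ = 1·3 + 3·3 = 12.

12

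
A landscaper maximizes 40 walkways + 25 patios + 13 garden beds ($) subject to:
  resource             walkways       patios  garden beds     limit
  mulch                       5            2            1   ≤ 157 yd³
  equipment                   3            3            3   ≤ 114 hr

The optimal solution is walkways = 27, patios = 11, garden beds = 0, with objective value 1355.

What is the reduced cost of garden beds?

At the optimum: mulch uses 157 of 157 (binding); equipment uses 114 of 114 (binding).
From A_Bᵀ y = c: 5·y_mulch + 3·y_equipment = 40; 2·y_mulch + 3·y_equipment = 25.
This yields shadow prices y_mulch = 5, y_equipment = 5.
Reduced cost of garden beds: c₃ − yᵀa₃ = 13 − (5·1 + 5·3) = 13 − 20 = -7.

-7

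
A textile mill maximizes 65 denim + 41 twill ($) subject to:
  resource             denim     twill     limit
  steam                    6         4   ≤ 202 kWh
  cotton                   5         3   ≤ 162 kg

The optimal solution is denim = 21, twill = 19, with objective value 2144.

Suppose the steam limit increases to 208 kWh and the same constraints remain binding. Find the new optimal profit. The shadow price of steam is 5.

Δb = 6, so new z* = 2144 + (5)·(6) = 2144 + 30 = 2174.

2174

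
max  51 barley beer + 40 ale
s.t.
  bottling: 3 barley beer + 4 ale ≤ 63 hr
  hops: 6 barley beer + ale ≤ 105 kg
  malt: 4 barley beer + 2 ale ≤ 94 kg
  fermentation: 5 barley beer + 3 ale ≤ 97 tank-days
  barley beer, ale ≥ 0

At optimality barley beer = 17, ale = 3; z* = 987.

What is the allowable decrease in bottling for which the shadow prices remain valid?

Binding constraints: bottling, hops. The basis is B = [[3,4],[6,1]] with det -21.
Per unit decrease in bottling, x* moves by d = (0.0476, -0.2857).
The basis stays optimal until ale reaches 0; allowable decrease = 10.5 hr.

10.5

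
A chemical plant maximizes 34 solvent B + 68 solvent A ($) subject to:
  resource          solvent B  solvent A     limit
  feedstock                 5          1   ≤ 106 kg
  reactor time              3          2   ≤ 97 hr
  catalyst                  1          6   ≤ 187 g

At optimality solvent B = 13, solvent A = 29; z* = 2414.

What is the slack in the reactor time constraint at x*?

reactor time used = 3·13 + 2·29 = 97; slack = 97 − 97 = 0.

0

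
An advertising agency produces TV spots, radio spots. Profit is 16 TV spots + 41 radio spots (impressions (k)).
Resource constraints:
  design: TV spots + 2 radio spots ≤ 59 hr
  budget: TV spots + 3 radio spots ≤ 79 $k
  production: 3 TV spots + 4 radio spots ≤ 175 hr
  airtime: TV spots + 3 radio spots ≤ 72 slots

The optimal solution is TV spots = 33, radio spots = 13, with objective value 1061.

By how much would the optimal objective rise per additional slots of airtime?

9

At the optimum: design uses 59 of 59 (binding); budget uses 72 of 79 (slack = 7); production uses 151 of 175 (slack = 24); airtime uses 72 of 72 (binding).
By complementary slackness, y = 0 for the non-binding constraints.
Dual feasibility on the basic columns requires 1·y_design + 1·y_airtime = 16, 2·y_design + 3·y_airtime = 41.
→ y_design = 7 and y_airtime = 9.
Shadow price of airtime = 9.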